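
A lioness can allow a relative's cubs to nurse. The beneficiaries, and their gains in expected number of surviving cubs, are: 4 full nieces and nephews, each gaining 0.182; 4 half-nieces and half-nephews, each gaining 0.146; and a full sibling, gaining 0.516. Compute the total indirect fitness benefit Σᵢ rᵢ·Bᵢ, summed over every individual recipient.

0.513

r to a full niece or nephew = 1/4 (full aunt/uncle↔niece/nephew: two paths of length 3 through the shared grandparent pair: r = 2·(1/2)^3 = 1/4).
r to a half-niece or half-nephew = 1/8 (half-aunt/uncle↔niece/nephew: one path of length 3: r = (1/2)^3 = 1/8).
r to a full sibling = 1/2 (full sibs share both parents — two paths of length 2: r = 2·(1/2)^2 = 1/2).
Summing one r·B term per recipient: 4·0.25·0.182 + 4·0.125·0.146 + 1·0.5·0.516 = 0.513.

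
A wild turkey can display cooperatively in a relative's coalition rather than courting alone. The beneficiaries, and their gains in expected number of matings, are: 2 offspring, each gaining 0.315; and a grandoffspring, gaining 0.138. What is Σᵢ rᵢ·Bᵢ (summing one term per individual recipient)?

0.3495

r to an offspring = 1/2 (one parent–offspring link: r = (1/2)^1 = 1/2).
r to a grandoffspring = 0.25 (two parent–offspring links: r = (1/2)^2 = 1/4).
Summing one r·B term per recipient: 2·0.5·0.315 + 1·0.25·0.138 = 0.3495.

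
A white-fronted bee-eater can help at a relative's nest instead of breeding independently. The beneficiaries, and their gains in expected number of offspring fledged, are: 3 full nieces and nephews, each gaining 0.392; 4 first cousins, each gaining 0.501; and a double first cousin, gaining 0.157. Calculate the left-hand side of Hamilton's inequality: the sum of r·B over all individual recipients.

r to a full niece or nephew = 0.25 (full aunt/uncle↔niece/nephew: two paths of length 3 through the shared grandparent pair: r = 2·(1/2)^3 = 1/4).
r to a first cousin = 1/8 (first cousins share one grandparent pair — two paths of length 4: r = 2·(1/2)^4 = 1/8).
r to a double first cousin = 0.25 (double first cousins share both grandparent pairs — four paths of length 4: r = 4·(1/2)^4 = 1/4).
Summing one r·B term per recipient: 3·0.25·0.392 + 4·0.125·0.501 + 1·0.25·0.157 = 0.58375.

0.58375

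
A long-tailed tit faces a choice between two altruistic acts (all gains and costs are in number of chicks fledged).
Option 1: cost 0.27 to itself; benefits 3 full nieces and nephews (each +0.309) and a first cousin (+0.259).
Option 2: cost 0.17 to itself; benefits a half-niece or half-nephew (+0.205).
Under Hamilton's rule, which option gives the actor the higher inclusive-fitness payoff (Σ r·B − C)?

Option 1: r to a full niece or nephew = 0.25.
Option 1: r to a first cousin = 0.125.
Option 1: Σ r·B − C = (3·0.25·0.309 + 1·0.125·0.259) − 0.27 = -0.005875.
Option 2: r to a half-niece or half-nephew = 0.125.
Option 2: Σ r·B − C = (1·0.125·0.205) − 0.17 = -0.144375.
Option 1 has the higher net inclusive-fitness payoff.

Option 1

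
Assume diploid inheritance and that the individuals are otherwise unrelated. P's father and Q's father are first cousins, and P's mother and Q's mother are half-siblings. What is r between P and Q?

With two independent routes of shared ancestry, r is the sum of the two contributions.
P and Q are related in two ways: second cousins through their fathers (r = 1/32) and half first cousins through their mothers (r = 1/16).
r = 1/32 + 1/16 = 0.09375.

0.09375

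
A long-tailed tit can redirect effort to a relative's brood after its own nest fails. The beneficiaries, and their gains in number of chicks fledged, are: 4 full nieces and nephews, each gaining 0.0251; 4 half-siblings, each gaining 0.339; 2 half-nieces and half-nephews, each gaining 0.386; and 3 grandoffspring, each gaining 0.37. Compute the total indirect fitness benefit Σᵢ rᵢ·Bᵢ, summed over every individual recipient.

0.7381

r to a full niece or nephew = 0.25 (full aunt/uncle↔niece/nephew: two paths of length 3 through the shared grandparent pair: r = 2·(1/2)^3 = 1/4).
r to a half-sibling = 1/4 (half-sibs share one parent — one path of length 2: r = (1/2)^2 = 1/4).
r to a half-niece or half-nephew = 1/8 (half-aunt/uncle↔niece/nephew: one path of length 3: r = (1/2)^3 = 1/8).
r to a grandoffspring = 0.25 (two parent–offspring links: r = (1/2)^2 = 1/4).
Summing one r·B term per recipient: 4·0.25·0.0251 + 4·0.25·0.339 + 2·0.125·0.386 + 3·0.25·0.37 = 0.7381.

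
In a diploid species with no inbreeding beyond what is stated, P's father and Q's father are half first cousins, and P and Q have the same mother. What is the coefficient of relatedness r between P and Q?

With two independent routes of shared ancestry, r is the sum of the two contributions.
P and Q are related in two ways: half second cousins through their fathers (r = 1/64) and half-sibs through their shared mother (r = 1/4).
r = 1/64 + 1/4 = 0.265625.

0.265625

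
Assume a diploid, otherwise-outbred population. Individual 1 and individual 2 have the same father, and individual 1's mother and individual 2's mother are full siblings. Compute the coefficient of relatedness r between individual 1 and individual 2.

0.375

With two independent routes of shared ancestry, r is the sum of the two contributions.
Individual 1 and individual 2 are related in two ways: half-sibs through their shared father (r = 1/4) and first cousins through their mothers (r = 1/8).
r = 1/4 + 1/8 = 0.375.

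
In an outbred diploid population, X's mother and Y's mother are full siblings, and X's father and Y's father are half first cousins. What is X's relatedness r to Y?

0.140625

Independent pedigree routes through distinct common ancestors add.
X and Y are related in two ways: first cousins through their mothers (r = 1/8) and half second cousins through their fathers (r = 1/64).
r = 1/8 + 1/64 = 9/64 = 0.140625.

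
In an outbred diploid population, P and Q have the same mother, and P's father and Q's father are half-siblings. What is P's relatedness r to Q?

Relatedness sums over independent paths through distinct common ancestors.
P and Q are related in two ways: half-sibs through their shared mother (r = 1/4) and half first cousins through their fathers (r = 1/16).
r = 1/4 + 1/16 = 5/16 = 0.3125.

0.3125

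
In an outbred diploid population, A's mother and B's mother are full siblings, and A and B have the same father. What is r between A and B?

With two independent routes of shared ancestry, r is the sum of the two contributions.
A and B are related in two ways: first cousins through their mothers (r = 1/8) and half-sibs through their shared father (r = 1/4).
r = 1/8 + 1/4 = 3/8 = 0.375.

0.375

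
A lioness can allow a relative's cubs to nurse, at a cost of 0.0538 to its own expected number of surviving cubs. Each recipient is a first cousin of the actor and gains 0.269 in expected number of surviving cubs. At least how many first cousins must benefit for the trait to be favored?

r to a first cousin = 1/8 (first cousins share one grandparent pair — two paths of length 4: r = 2·(1/2)^4 = 1/8).
Hamilton's rule: n·r·B > C  ⇒  n > C/(r·B) = 0.0538/(0.125·0.269) = 1.6.
The smallest integer exceeding 1.6 is 2.

2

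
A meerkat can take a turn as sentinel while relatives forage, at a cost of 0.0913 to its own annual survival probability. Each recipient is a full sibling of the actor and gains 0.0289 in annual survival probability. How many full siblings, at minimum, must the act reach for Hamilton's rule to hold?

7

r to a full sibling = 1/2 (full sibs share both parents — two paths of length 2: r = 2·(1/2)^2 = 1/2).
Hamilton's rule: n·r·B > C  ⇒  n > C/(r·B) = 0.0913/(0.5·0.0289) = 6.318.
The smallest integer exceeding 6.318 is 7.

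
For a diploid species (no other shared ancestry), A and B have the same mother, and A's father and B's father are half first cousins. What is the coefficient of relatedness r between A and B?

Relatedness sums over independent paths through distinct common ancestors.
A and B are related in two ways: half-sibs through their shared mother (r = 1/4) and half second cousins through their fathers (r = 1/64).
r = 1/4 + 1/64 = 0.265625.

0.265625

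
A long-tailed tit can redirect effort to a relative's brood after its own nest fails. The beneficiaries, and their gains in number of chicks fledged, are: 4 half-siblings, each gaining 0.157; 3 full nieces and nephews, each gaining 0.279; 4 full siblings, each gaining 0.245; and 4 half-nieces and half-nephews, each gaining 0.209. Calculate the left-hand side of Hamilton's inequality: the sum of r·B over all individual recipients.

0.96075

r to a half-sibling = 0.25 (half-sibs share one parent — one path of length 2: r = (1/2)^2 = 1/4).
r to a full niece or nephew = 1/4 (full aunt/uncle↔niece/nephew: two paths of length 3 through the shared grandparent pair: r = 2·(1/2)^3 = 1/4).
r to a full sibling = 0.5 (full sibs share both parents — two paths of length 2: r = 2·(1/2)^2 = 1/2).
r to a half-niece or half-nephew = 0.125 (half-aunt/uncle↔niece/nephew: one path of length 3: r = (1/2)^3 = 1/8).
Summing one r·B term per recipient: 4·0.25·0.157 + 3·0.25·0.279 + 4·0.5·0.245 + 4·0.125·0.209 = 0.96075.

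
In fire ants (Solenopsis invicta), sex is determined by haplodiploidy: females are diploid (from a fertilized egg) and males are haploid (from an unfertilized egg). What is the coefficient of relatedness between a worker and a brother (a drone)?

0.25

Her haploid brother carries none of their father's genes and a random half of their mother's genome; that half matches the maternal half of her own genome with probability 1/2: r = 1/2 · 1/2 = 1/4.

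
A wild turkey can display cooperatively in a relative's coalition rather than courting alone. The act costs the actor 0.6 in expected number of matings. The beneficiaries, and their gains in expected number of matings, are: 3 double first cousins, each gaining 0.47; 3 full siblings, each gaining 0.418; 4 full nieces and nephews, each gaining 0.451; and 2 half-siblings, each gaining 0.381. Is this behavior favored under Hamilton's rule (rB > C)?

Hamilton's rule: the trait is favored when the sum of r·B over every recipient exceeds the actor's cost C.
r to a double first cousin = 1/4 (double first cousins share both grandparent pairs — four paths of length 4: r = 4·(1/2)^4 = 1/4).
r to a full sibling = 1/2 (full sibs share both parents — two paths of length 2: r = 2·(1/2)^2 = 1/2).
r to a full niece or nephew = 1/4 (full aunt/uncle↔niece/nephew: two paths of length 3 through the shared grandparent pair: r = 2·(1/2)^3 = 1/4).
r to a half-sibling = 0.25 (half-sibs share one parent — one path of length 2: r = (1/2)^2 = 1/4).
Summing one r·B term per recipient: 3·0.25·0.47 + 3·0.5·0.418 + 4·0.25·0.451 + 2·0.25·0.381 = 1.621.
1.621 > 0.6: the indirect benefit exceeds the cost.

Yes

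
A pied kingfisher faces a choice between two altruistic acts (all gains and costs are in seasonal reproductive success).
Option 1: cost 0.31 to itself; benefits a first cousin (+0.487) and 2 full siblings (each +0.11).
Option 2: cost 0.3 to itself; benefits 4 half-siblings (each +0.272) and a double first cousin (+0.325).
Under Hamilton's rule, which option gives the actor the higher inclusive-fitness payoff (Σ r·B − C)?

Option 2

Option 1: r to a first cousin = 0.125.
Option 1: r to a full sibling = 0.5.
Option 1: Σ r·B − C = (1·0.125·0.487 + 2·0.5·0.11) − 0.31 = -0.139125.
Option 2: r to a half-sibling = 0.25.
Option 2: r to a double first cousin = 0.25.
Option 2: Σ r·B − C = (4·0.25·0.272 + 1·0.25·0.325) − 0.3 = 0.05325.
Option 2 has the higher net inclusive-fitness payoff.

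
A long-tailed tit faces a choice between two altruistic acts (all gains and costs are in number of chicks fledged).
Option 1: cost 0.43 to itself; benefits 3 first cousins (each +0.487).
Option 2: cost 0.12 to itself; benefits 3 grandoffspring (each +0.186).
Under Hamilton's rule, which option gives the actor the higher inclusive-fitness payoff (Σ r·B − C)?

Option 1: r to a first cousin = 0.125.
Option 1: Σ r·B − C = (3·0.125·0.487) − 0.43 = -0.247375.
Option 2: r to a grandoffspring = 0.25.
Option 2: Σ r·B − C = (3·0.25·0.186) − 0.12 = 0.0195.
Option 2 has the higher net inclusive-fitness payoff.

Option 2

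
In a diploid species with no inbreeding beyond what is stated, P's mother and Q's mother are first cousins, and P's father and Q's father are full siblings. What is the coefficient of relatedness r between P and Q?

Relatedness sums over independent paths through distinct common ancestors.
P and Q are related in two ways: second cousins through their mothers (r = 1/32) and first cousins through their fathers (r = 1/8).
r = 1/32 + 1/8 = 5/32 = 0.15625.

0.15625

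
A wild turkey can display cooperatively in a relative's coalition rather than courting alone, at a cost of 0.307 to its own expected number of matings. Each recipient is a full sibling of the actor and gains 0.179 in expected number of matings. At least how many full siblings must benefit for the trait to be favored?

r to a full sibling = 0.5 (full sibs share both parents — two paths of length 2: r = 2·(1/2)^2 = 1/2).
Hamilton's rule: n·r·B > C  ⇒  n > C/(r·B) = 0.307/(0.5·0.179) = 3.43.
The smallest integer exceeding 3.43 is 4.

4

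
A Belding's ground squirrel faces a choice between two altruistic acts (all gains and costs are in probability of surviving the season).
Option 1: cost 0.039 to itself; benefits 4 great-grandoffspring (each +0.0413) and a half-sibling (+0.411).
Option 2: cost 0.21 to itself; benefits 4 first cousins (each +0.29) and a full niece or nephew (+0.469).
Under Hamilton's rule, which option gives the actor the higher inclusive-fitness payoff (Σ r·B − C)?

Option 1: r to a great-grandoffspring = 0.125.
Option 1: r to a half-sibling = 0.25.
Option 1: Σ r·B − C = (4·0.125·0.0413 + 1·0.25·0.411) − 0.039 = 0.0844.
Option 2: r to a first cousin = 0.125.
Option 2: r to a full niece or nephew = 0.25.
Option 2: Σ r·B − C = (4·0.125·0.29 + 1·0.25·0.469) − 0.21 = 0.05225.
Option 1 has the higher net inclusive-fitness payoff.

Option 1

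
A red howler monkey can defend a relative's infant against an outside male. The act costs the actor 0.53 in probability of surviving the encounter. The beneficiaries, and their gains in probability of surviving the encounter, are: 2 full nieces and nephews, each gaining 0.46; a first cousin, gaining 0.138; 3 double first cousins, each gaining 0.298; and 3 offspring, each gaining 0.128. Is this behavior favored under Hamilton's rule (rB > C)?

Yes

Hamilton's rule: the trait is favored when the sum of r·B over every recipient exceeds the actor's cost C.
r to a full niece or nephew = 0.25 (full aunt/uncle↔niece/nephew: two paths of length 3 through the shared grandparent pair: r = 2·(1/2)^3 = 1/4).
r to a first cousin = 0.125 (first cousins share one grandparent pair — two paths of length 4: r = 2·(1/2)^4 = 1/8).
r to a double first cousin = 0.25 (double first cousins share both grandparent pairs — four paths of length 4: r = 4·(1/2)^4 = 1/4).
r to an offspring = 1/2 (one parent–offspring link: r = (1/2)^1 = 1/2).
Summing one r·B term per recipient: 2·0.25·0.46 + 1·0.125·0.138 + 3·0.25·0.298 + 3·0.5·0.128 = 0.66275.
0.66275 > 0.53: the indirect benefit exceeds the cost.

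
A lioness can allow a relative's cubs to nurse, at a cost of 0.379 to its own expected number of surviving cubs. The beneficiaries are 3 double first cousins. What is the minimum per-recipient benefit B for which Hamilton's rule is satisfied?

0.5053

r to a double first cousin = 0.25 (double first cousins share both grandparent pairs — four paths of length 4: r = 4·(1/2)^4 = 1/4).
Hamilton's rule with n recipients of equal r: n·r·B > C, so B > C/(n·r) = 0.379/(3·0.25) = 0.5053.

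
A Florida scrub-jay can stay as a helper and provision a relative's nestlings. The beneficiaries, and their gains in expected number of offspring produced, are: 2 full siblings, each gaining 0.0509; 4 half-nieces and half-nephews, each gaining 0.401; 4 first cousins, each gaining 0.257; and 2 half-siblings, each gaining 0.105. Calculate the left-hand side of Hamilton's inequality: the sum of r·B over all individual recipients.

0.4324

r to a full sibling = 0.5 (full sibs share both parents — two paths of length 2: r = 2·(1/2)^2 = 1/2).
r to a half-niece or half-nephew = 1/8 (half-aunt/uncle↔niece/nephew: one path of length 3: r = (1/2)^3 = 1/8).
r to a first cousin = 1/8 (first cousins share one grandparent pair — two paths of length 4: r = 2·(1/2)^4 = 1/8).
r to a half-sibling = 1/4 (half-sibs share one parent — one path of length 2: r = (1/2)^2 = 1/4).
Summing one r·B term per recipient: 2·0.5·0.0509 + 4·0.125·0.401 + 4·0.125·0.257 + 2·0.25·0.105 = 0.4324.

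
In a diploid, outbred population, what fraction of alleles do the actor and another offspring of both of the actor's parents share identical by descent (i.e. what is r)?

0.5

Each parent–offspring link contributes a factor of 1/2, and independent paths through distinct common ancestors add.
Full sibs share both parents — two paths of length 2: r = 2·(1/2)^2 = 1/2.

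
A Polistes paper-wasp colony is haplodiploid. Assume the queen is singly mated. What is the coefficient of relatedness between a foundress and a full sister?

Haplodiploid full sisters inherit their father's entire haploid genome identically (contributing 1/2) and on average half of their mother's contribution (1/2 · 1/2 = 1/4); r = 1/2 + 1/4 = 3/4.

0.75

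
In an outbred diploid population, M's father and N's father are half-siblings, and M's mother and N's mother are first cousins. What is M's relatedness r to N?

Independent pedigree routes through distinct common ancestors add.
M and N are related in two ways: half first cousins through their fathers (r = 1/16) and second cousins through their mothers (r = 1/32).
r = 1/16 + 1/32 = 0.09375.

0.09375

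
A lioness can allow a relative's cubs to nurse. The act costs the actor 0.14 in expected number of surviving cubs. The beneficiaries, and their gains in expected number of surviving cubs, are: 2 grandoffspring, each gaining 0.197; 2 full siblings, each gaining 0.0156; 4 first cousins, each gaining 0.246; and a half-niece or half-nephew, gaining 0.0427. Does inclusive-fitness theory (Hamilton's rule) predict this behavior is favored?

Yes

Hamilton's rule: the trait is favored when the sum of r·B over every recipient exceeds the actor's cost C.
r to a grandoffspring = 1/4 (two parent–offspring links: r = (1/2)^2 = 1/4).
r to a full sibling = 1/2 (full sibs share both parents — two paths of length 2: r = 2·(1/2)^2 = 1/2).
r to a first cousin = 1/8 (first cousins share one grandparent pair — two paths of length 4: r = 2·(1/2)^4 = 1/8).
r to a half-niece or half-nephew = 0.125 (half-aunt/uncle↔niece/nephew: one path of length 3: r = (1/2)^3 = 1/8).
Summing one r·B term per recipient: 2·0.25·0.197 + 2·0.5·0.0156 + 4·0.125·0.246 + 1·0.125·0.0427 = 0.2424375.
0.2424375 > 0.14: the indirect benefit exceeds the cost.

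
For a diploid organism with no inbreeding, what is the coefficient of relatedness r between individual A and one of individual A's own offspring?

Each parent–offspring link contributes a factor of 1/2, and independent paths through distinct common ancestors add.
One parent–offspring link: r = (1/2)^1 = 1/2.

0.5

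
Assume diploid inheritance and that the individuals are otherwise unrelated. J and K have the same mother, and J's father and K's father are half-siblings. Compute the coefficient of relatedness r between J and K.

0.3125

Independent pedigree routes through distinct common ancestors add.
J and K are related in two ways: half-sibs through their shared mother (r = 1/4) and half first cousins through their fathers (r = 1/16).
r = 1/4 + 1/16 = 0.3125.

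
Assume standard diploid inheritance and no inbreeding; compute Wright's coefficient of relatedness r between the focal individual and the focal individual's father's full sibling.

Each parent–offspring link contributes a factor of 1/2, and independent paths through distinct common ancestors add.
Full aunt/uncle↔niece/nephew: two paths of length 3 through the shared grandparent pair: r = 2·(1/2)^3 = 1/4.

0.25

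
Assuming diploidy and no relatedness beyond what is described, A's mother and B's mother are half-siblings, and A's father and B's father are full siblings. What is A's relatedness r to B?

0.1875

Wright's path rule: contributions from independent ancestry routes add.
A and B are related in two ways: half first cousins through their mothers (r = 1/16) and first cousins through their fathers (r = 1/8).
r = 1/16 + 1/8 = 0.1875.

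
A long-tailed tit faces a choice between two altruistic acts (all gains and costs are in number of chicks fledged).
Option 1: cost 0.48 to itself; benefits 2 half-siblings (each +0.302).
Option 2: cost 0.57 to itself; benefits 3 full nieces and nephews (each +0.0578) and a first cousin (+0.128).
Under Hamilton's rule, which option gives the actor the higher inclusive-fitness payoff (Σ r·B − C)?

Option 1: r to a half-sibling = 0.25.
Option 1: Σ r·B − C = (2·0.25·0.302) − 0.48 = -0.329.
Option 2: r to a full niece or nephew = 0.25.
Option 2: r to a first cousin = 0.125.
Option 2: Σ r·B − C = (3·0.25·0.0578 + 1·0.125·0.128) − 0.57 = -0.51065.
Option 1 has the higher net inclusive-fitness payoff.

Option 1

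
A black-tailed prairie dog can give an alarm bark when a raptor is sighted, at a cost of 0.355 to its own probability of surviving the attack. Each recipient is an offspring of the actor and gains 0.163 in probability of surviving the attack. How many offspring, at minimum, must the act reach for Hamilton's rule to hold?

r to an offspring = 1/2 (one parent–offspring link: r = (1/2)^1 = 1/2).
Hamilton's rule: n·r·B > C  ⇒  n > C/(r·B) = 0.355/(0.5·0.163) = 4.356.
The smallest integer exceeding 4.356 is 5.

5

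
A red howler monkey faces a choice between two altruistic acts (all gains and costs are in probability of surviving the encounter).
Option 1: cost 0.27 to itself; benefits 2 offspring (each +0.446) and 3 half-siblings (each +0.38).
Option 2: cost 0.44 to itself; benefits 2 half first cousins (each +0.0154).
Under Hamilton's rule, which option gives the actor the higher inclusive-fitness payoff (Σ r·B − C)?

Option 1

Option 1: r to an offspring = 0.5.
Option 1: r to a half-sibling = 0.25.
Option 1: Σ r·B − C = (2·0.5·0.446 + 3·0.25·0.38) − 0.27 = 0.461.
Option 2: r to a half first cousin = 0.0625.
Option 2: Σ r·B − C = (2·0.0625·0.0154) − 0.44 = -0.438075.
Option 1 has the higher net inclusive-fitness payoff.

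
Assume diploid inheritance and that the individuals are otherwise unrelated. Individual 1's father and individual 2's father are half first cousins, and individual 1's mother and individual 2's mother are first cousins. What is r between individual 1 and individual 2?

With two independent routes of shared ancestry, r is the sum of the two contributions.
Individual 1 and individual 2 are related in two ways: half second cousins through their fathers (r = 1/64) and second cousins through their mothers (r = 1/32).
r = 1/64 + 1/32 = 0.046875.

0.046875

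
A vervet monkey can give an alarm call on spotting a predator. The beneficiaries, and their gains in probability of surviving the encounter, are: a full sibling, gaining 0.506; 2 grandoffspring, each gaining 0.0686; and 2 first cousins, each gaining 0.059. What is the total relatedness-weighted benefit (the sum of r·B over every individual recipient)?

r to a full sibling = 1/2 (full sibs share both parents — two paths of length 2: r = 2·(1/2)^2 = 1/2).
r to a grandoffspring = 1/4 (two parent–offspring links: r = (1/2)^2 = 1/4).
r to a first cousin = 1/8 (first cousins share one grandparent pair — two paths of length 4: r = 2·(1/2)^4 = 1/8).
Summing one r·B term per recipient: 1·0.5·0.506 + 2·0.25·0.0686 + 2·0.125·0.059 = 0.30205.

0.30205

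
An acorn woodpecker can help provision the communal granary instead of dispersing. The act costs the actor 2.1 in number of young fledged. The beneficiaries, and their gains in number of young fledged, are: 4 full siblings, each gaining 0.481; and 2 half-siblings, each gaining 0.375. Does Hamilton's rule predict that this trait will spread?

Hamilton's rule: the trait is favored when the sum of r·B over every recipient exceeds the actor's cost C.
r to a full sibling = 1/2 (full sibs share both parents — two paths of length 2: r = 2·(1/2)^2 = 1/2).
r to a half-sibling = 1/4 (half-sibs share one parent — one path of length 2: r = (1/2)^2 = 1/4).
Summing one r·B term per recipient: 4·0.5·0.481 + 2·0.25·0.375 = 1.1495.
1.1495 < 2.1: the indirect benefit is less than the cost.

No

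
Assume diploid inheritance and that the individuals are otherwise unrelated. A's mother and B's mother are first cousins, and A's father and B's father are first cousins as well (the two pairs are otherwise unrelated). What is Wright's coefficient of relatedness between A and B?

0.0625

Relatedness sums over independent paths through distinct common ancestors.
A and B are related in two ways: second cousins through their mothers (r = 1/32) and second cousins through their fathers (r = 1/32).
r = 1/32 + 1/32 = 1/16 = 0.0625.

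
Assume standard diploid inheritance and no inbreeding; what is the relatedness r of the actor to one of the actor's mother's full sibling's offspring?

Each parent–offspring link contributes a factor of 1/2, and independent paths through distinct common ancestors add.
First cousins share one grandparent pair — two paths of length 4: r = 2·(1/2)^4 = 1/8.

0.125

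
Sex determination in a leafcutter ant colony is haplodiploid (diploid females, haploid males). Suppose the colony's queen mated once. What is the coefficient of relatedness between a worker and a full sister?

0.75

Haplodiploid full sisters inherit their father's entire haploid genome identically (contributing 1/2) and on average half of their mother's contribution (1/2 · 1/2 = 1/4); r = 1/2 + 1/4 = 3/4.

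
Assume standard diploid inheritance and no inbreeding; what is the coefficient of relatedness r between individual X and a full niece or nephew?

Full aunt/uncle↔niece/nephew: two paths of length 3 through the shared grandparent pair: r = 2·(1/2)^3 = 1/4.

0.25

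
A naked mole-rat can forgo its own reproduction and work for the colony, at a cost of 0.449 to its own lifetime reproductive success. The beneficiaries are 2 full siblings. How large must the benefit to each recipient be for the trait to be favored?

0.449

r to a full sibling = 0.5 (full sibs share both parents — two paths of length 2: r = 2·(1/2)^2 = 1/2).
Hamilton's rule with n recipients of equal r: n·r·B > C, so B > C/(n·r) = 0.449/(2·0.5) = 0.449.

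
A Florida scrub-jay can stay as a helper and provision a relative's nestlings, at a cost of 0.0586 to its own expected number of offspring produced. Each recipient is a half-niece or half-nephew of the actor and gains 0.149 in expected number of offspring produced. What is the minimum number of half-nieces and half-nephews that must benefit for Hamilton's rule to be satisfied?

4

r to a half-niece or half-nephew = 1/8 (half-aunt/uncle↔niece/nephew: one path of length 3: r = (1/2)^3 = 1/8).
Hamilton's rule: n·r·B > C  ⇒  n > C/(r·B) = 0.0586/(0.125·0.149) = 3.146.
The smallest integer exceeding 3.146 is 4.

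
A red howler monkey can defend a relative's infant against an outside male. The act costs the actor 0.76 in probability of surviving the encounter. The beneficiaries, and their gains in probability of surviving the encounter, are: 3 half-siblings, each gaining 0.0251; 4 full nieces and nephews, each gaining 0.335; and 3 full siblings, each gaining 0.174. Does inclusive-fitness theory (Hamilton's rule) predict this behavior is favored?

Hamilton's rule: the trait is favored when the sum of r·B over every recipient exceeds the actor's cost C.
r to a half-sibling = 0.25 (half-sibs share one parent — one path of length 2: r = (1/2)^2 = 1/4).
r to a full niece or nephew = 0.25 (full aunt/uncle↔niece/nephew: two paths of length 3 through the shared grandparent pair: r = 2·(1/2)^3 = 1/4).
r to a full sibling = 0.5 (full sibs share both parents — two paths of length 2: r = 2·(1/2)^2 = 1/2).
Summing one r·B term per recipient: 3·0.25·0.0251 + 4·0.25·0.335 + 3·0.5·0.174 = 0.614825.
0.614825 < 0.76: the indirect benefit is less than the cost.

No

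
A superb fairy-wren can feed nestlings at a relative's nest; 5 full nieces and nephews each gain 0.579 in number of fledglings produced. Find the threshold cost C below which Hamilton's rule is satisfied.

r to a full niece or nephew = 1/4 (full aunt/uncle↔niece/nephew: two paths of length 3 through the shared grandparent pair: r = 2·(1/2)^3 = 1/4).
Hamilton's rule: n·r·B > C, so the trait is favored while C < n·r·B = 5·0.25·0.579 = 0.72375.

0.72375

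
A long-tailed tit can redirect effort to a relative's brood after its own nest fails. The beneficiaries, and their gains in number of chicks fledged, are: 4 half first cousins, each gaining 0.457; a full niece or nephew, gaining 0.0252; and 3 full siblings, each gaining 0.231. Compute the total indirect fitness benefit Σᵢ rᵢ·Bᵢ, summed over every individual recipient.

r to a half first cousin = 1/16 (half first cousins share one grandparent — one path of length 4: r = (1/2)^4 = 1/16).
r to a full niece or nephew = 0.25 (full aunt/uncle↔niece/nephew: two paths of length 3 through the shared grandparent pair: r = 2·(1/2)^3 = 1/4).
r to a full sibling = 1/2 (full sibs share both parents — two paths of length 2: r = 2·(1/2)^2 = 1/2).
Summing one r·B term per recipient: 4·0.0625·0.457 + 1·0.25·0.0252 + 3·0.5·0.231 = 0.46705.

0.46705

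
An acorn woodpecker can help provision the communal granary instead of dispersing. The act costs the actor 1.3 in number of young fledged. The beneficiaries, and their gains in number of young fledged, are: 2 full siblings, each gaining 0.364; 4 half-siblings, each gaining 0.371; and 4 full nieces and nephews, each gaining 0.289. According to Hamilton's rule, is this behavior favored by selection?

No

Hamilton's rule: the trait is favored when the sum of r·B over every recipient exceeds the actor's cost C.
r to a full sibling = 1/2 (full sibs share both parents — two paths of length 2: r = 2·(1/2)^2 = 1/2).
r to a half-sibling = 0.25 (half-sibs share one parent — one path of length 2: r = (1/2)^2 = 1/4).
r to a full niece or nephew = 0.25 (full aunt/uncle↔niece/nephew: two paths of length 3 through the shared grandparent pair: r = 2·(1/2)^3 = 1/4).
Summing one r·B term per recipient: 2·0.5·0.364 + 4·0.25·0.371 + 4·0.25·0.289 = 1.024.
1.024 < 1.3: the indirect benefit is less than the cost.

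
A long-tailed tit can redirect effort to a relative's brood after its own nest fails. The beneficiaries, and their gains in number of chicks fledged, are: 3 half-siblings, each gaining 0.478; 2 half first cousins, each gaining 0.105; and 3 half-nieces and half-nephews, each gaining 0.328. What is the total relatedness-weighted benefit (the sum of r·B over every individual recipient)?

0.494625

r to a half-sibling = 1/4 (half-sibs share one parent — one path of length 2: r = (1/2)^2 = 1/4).
r to a half first cousin = 0.0625 (half first cousins share one grandparent — one path of length 4: r = (1/2)^4 = 1/16).
r to a half-niece or half-nephew = 0.125 (half-aunt/uncle↔niece/nephew: one path of length 3: r = (1/2)^3 = 1/8).
Summing one r·B term per recipient: 3·0.25·0.478 + 2·0.0625·0.105 + 3·0.125·0.328 = 0.494625.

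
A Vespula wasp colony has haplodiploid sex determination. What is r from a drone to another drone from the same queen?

Haploid brothers each carry a random half of the queen's diploid genome, so on average they share half: r = 1/2.

0.5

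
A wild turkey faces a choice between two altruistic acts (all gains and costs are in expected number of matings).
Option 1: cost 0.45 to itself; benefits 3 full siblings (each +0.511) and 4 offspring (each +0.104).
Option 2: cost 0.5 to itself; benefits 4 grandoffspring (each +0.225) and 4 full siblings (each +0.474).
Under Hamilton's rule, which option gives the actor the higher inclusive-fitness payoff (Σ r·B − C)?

Option 2

Option 1: r to a full sibling = 0.5.
Option 1: r to an offspring = 0.5.
Option 1: Σ r·B − C = (3·0.5·0.511 + 4·0.5·0.104) − 0.45 = 0.5245.
Option 2: r to a grandoffspring = 0.25.
Option 2: r to a full sibling = 0.5.
Option 2: Σ r·B − C = (4·0.25·0.225 + 4·0.5·0.474) − 0.5 = 0.673.
Option 2 has the higher net inclusive-fitness payoff.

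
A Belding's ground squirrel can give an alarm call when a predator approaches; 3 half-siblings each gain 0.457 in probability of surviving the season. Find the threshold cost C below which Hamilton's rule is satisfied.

0.34275

r to a half-sibling = 1/4 (half-sibs share one parent — one path of length 2: r = (1/2)^2 = 1/4).
Hamilton's rule: n·r·B > C, so the trait is favored while C < n·r·B = 3·0.25·0.457 = 0.34275.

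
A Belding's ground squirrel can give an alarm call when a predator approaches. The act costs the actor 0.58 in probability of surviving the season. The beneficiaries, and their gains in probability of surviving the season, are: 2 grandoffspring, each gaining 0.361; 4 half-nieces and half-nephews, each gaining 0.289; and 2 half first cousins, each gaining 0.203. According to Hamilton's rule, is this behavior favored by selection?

No

Hamilton's rule: the trait is favored when the sum of r·B over every recipient exceeds the actor's cost C.
r to a grandoffspring = 1/4 (two parent–offspring links: r = (1/2)^2 = 1/4).
r to a half-niece or half-nephew = 1/8 (half-aunt/uncle↔niece/nephew: one path of length 3: r = (1/2)^3 = 1/8).
r to a half first cousin = 1/16 (half first cousins share one grandparent — one path of length 4: r = (1/2)^4 = 1/16).
Summing one r·B term per recipient: 2·0.25·0.361 + 4·0.125·0.289 + 2·0.0625·0.203 = 0.350375.
0.350375 < 0.58: the indirect benefit is less than the cost.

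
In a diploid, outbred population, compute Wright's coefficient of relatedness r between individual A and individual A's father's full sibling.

0.25

Each parent–offspring link contributes a factor of 1/2, and independent paths through distinct common ancestors add.
Full aunt/uncle↔niece/nephew: two paths of length 3 through the shared grandparent pair: r = 2·(1/2)^3 = 1/4.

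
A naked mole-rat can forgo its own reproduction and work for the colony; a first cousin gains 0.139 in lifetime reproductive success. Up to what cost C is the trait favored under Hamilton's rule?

r to a first cousin = 0.125 (first cousins share one grandparent pair — two paths of length 4: r = 2·(1/2)^4 = 1/8).
Hamilton's rule: n·r·B > C, so the trait is favored while C < n·r·B = 1·0.125·0.139 = 0.017375.

0.017375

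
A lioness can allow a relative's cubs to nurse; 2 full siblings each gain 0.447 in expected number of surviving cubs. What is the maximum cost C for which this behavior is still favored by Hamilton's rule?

0.447

r to a full sibling = 0.5 (full sibs share both parents — two paths of length 2: r = 2·(1/2)^2 = 1/2).
Hamilton's rule: n·r·B > C, so the trait is favored while C < n·r·B = 2·0.5·0.447 = 0.447.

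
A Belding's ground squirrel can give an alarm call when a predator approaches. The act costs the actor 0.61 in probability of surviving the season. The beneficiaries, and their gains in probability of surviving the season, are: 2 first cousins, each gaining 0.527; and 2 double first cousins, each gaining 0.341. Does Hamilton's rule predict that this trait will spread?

No

Hamilton's rule: the trait is favored when the sum of r·B over every recipient exceeds the actor's cost C.
r to a first cousin = 0.125 (first cousins share one grandparent pair — two paths of length 4: r = 2·(1/2)^4 = 1/8).
r to a double first cousin = 1/4 (double first cousins share both grandparent pairs — four paths of length 4: r = 4·(1/2)^4 = 1/4).
Summing one r·B term per recipient: 2·0.125·0.527 + 2·0.25·0.341 = 0.30225.
0.30225 < 0.61: the indirect benefit is less than the cost.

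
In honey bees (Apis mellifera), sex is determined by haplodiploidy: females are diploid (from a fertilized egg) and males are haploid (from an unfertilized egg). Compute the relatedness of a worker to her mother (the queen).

One meiotic link between diploid queen and diploid daughter: r = 1/2.

0.5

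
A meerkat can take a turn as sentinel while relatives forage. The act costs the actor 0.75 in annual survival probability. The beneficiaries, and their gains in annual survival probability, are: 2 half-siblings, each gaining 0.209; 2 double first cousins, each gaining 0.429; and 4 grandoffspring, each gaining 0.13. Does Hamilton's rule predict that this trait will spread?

No

Hamilton's rule: the trait is favored when the sum of r·B over every recipient exceeds the actor's cost C.
r to a half-sibling = 0.25 (half-sibs share one parent — one path of length 2: r = (1/2)^2 = 1/4).
r to a double first cousin = 0.25 (double first cousins share both grandparent pairs — four paths of length 4: r = 4·(1/2)^4 = 1/4).
r to a grandoffspring = 1/4 (two parent–offspring links: r = (1/2)^2 = 1/4).
Summing one r·B term per recipient: 2·0.25·0.209 + 2·0.25·0.429 + 4·0.25·0.13 = 0.449.
0.449 < 0.75: the indirect benefit is less than the cost.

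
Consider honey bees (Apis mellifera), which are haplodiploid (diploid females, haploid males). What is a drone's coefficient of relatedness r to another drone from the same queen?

0.5

Haploid brothers each carry a random half of the queen's diploid genome, so on average they share half: r = 1/2.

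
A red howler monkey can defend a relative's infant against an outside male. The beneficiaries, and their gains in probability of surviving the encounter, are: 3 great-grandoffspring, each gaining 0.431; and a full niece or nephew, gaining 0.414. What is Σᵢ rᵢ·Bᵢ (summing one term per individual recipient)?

r to a great-grandoffspring = 1/8 (three parent–offspring links: r = (1/2)^3 = 1/8).
r to a full niece or nephew = 0.25 (full aunt/uncle↔niece/nephew: two paths of length 3 through the shared grandparent pair: r = 2·(1/2)^3 = 1/4).
Summing one r·B term per recipient: 3·0.125·0.431 + 1·0.25·0.414 = 0.265125.

0.265125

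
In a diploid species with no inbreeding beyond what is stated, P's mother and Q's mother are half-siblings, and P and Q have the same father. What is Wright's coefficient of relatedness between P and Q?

Wright's path rule: contributions from independent ancestry routes add.
P and Q are related in two ways: half first cousins through their mothers (r = 1/16) and half-sibs through their shared father (r = 1/4).
r = 1/16 + 1/4 = 0.3125.

0.3125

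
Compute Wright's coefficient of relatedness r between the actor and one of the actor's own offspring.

Each parent–offspring link contributes a factor of 1/2, and independent paths through distinct common ancestors add.
One parent–offspring link: r = (1/2)^1 = 1/2.

0.5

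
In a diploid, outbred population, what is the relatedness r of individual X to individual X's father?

0.5

Each parent–offspring link contributes a factor of 1/2, and independent paths through distinct common ancestors add.
One parent–offspring link: r = (1/2)^1 = 1/2.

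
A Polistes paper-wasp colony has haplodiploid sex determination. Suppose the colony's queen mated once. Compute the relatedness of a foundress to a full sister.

Haplodiploid full sisters inherit their father's entire haploid genome identically (contributing 1/2) and on average half of their mother's contribution (1/2 · 1/2 = 1/4); r = 1/2 + 1/4 = 3/4.

0.75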